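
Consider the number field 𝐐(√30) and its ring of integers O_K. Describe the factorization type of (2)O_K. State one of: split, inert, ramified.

Since 30 ≢ 1 mod 4, the ring of integers is ℤ[√30] with discriminant 4·30 = 120.
2 divides disc(K) = 120, so 2 ramifies.

2 is ramified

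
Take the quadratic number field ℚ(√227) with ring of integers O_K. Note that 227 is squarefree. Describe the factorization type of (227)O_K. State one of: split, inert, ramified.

ramifies in O_K

Since 227 ≢ 1 mod 4, the ring of integers is ℤ[√227] with discriminant 4·227 = 908.
227 divides disc(K) = 908, so 227 ramifies.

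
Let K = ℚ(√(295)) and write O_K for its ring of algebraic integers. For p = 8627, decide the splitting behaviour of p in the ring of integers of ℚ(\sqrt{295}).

8627 remains inert

Since 295 ≢ 1 mod 4, the ring of integers is ℤ[√295] with discriminant 4·295 = 1180.
Since gcd(8627, 1180) = 1 the prime 8627 does not ramify.
Legendre symbol by Euler's criterion: (295/8627) ≡ 295^4313 ≡ 8626 (mod 8627), i.e. (295/8627) = -1.
d is a non-residue mod p, hence 8627 remains inert in O_K.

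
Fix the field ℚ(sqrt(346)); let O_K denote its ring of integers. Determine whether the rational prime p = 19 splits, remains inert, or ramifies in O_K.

splits completely

d = 346 ≡ 2 (mod 4), so O_K = ℤ[√346] and disc(K) = 4d = 1384.
Since gcd(19, 1384) = 1 the prime 19 does not ramify.
Legendre symbol by Euler's criterion: (346/19) ≡ 346^9 ≡ 1 (mod 19), i.e. (346/19) = 1.
d is a quadratic residue mod p, hence 19 splits in O_K.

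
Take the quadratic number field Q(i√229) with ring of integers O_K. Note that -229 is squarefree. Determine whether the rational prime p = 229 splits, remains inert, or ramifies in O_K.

-229 mod 4 = 3, hence disc K = 4·(-229) = -916 and O_K = ℤ[√-229].
229 divides disc(K) = -916, so 229 ramifies.

ramified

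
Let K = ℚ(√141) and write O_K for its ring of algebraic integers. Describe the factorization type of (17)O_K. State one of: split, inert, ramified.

Since 141 ≡ 1 mod 4, the ring of integers is ℤ[(1+√141)/2] with discriminant 141.
disc(K) = 141 is not divisible by 17; 17 is unramified.
Euler's criterion: 141^8 mod 17 = 16. Thus (141|17) = -1.
Legendre symbol -1 ⇒ 17 is inert.

inert — (17) stays prime in O_K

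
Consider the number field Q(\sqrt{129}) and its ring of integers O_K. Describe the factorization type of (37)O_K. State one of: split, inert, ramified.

inert — (37) stays prime in O_K

129 mod 4 = 1, hence disc K = 129 and O_K = ℤ[(1+√129)/2].
disc(K) = 129 is not divisible by 37; 37 is unramified.
(129/37) = 18^18 mod 37 = 36, giving Legendre symbol -1.
d is a non-residue mod p, hence 37 remains inert in O_K.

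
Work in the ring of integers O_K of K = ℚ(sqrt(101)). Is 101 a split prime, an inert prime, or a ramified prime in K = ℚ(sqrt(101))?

d = 101 ≡ 1 (mod 4), so O_K = ℤ[(1+√101)/2] and disc(K) = d = 101.
Ramification test: 101 | 101. The prime 101 ramifies in K.

ramified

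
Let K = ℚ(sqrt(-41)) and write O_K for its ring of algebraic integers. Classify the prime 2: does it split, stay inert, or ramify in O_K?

-41 mod 4 = 3, hence disc K = 4·(-41) = -164 and O_K = ℤ[√-41].
disc(K) = -164 = 2·(-82), so p = 2 is ramified.

2 is ramified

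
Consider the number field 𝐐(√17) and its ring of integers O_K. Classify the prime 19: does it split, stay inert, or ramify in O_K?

p splits

d = 17 ≡ 1 (mod 4), so O_K = ℤ[(1+√17)/2] and disc(K) = d = 17.
disc(K) = 17 is not divisible by 19; 19 is unramified.
Euler's criterion: 17^9 mod 19 = 1. Thus (17|19) = 1.
d is a quadratic residue mod p, hence 19 splits in O_K.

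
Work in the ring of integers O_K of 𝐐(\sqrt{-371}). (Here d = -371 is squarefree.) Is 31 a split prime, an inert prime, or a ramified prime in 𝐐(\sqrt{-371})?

d = -371 ≡ 1 (mod 4), so O_K = ℤ[(1+√-371)/2] and disc(K) = d = -371.
Since gcd(31, -371) = 1 the prime 31 does not ramify.
(-371/31) = 1^15 mod 31 = 1, giving Legendre symbol 1.
(-371/31) = 1, so 31 splits.

31 splits in O_K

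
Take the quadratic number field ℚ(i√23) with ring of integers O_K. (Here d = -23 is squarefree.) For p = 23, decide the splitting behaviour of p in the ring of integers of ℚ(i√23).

ramifies in O_K

Since -23 ≡ 1 mod 4, the ring of integers is ℤ[(1+√-23)/2] with discriminant -23.
23 divides disc(K) = -23, so 23 ramifies.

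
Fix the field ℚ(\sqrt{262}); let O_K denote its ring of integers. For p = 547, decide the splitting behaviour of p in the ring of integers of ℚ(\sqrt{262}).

p is inert

262 mod 4 = 2, hence disc K = 4·262 = 1048 and O_K = ℤ[√262].
disc(K) = 1048 is not divisible by 547; 547 is unramified.
Euler's criterion: 262^273 mod 547 = 546. Thus (262|547) = -1.
(262/547) = -1, so 547 is inert.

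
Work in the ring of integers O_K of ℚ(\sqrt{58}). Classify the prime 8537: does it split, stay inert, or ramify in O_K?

58 mod 4 = 2, hence disc K = 4·58 = 232 and O_K = ℤ[√58].
8537 ∤ 232, so 8537 is unramified.
Euler's criterion: 58^4268 mod 8537 = 8536. Thus (58|8537) = -1.
Legendre symbol -1 ⇒ 8537 is inert.

8537 remains inert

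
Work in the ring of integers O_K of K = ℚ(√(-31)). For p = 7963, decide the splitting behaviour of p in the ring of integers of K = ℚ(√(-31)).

d = -31 ≡ 1 (mod 4), so O_K = ℤ[(1+√-31)/2] and disc(K) = d = -31.
disc(K) = -31 is not divisible by 7963; 7963 is unramified.
(-31/7963) = 7932^3981 mod 7963 = 7962, giving Legendre symbol -1.
(-31/7963) = -1, so 7963 is inert.

inert — (7963) stays prime in O_K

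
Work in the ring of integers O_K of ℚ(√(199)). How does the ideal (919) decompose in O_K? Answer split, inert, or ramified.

remains prime (inert)

d = 199 ≡ 3 (mod 4), so O_K = ℤ[√199] and disc(K) = 4d = 796.
919 ∤ 796, so 919 is unramified.
Euler's criterion: 199^459 mod 919 = 918. Thus (199|919) = -1.
(199/919) = -1, so 919 is inert.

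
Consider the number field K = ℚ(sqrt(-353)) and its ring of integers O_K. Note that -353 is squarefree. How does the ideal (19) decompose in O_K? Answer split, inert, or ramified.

-353 mod 4 = 3, hence disc K = 4·(-353) = -1412 and O_K = ℤ[√-353].
Since gcd(19, -1412) = 1 the prime 19 does not ramify.
(-353/19) = 8^9 mod 19 = 18, giving Legendre symbol -1.
(-353/19) = -1, so 19 is inert.

p is inert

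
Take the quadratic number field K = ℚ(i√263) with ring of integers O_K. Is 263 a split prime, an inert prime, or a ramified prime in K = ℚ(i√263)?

Since -263 ≡ 1 mod 4, the ring of integers is ℤ[(1+√-263)/2] with discriminant -263.
Ramification test: 263 | -263. The prime 263 ramifies in K.

263 is ramified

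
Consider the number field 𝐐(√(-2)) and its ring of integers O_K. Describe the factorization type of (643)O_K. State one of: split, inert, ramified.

-2 mod 4 = 2, hence disc K = 4·(-2) = -8 and O_K = ℤ[√-2].
disc(K) = -8 is not divisible by 643; 643 is unramified.
(-2/643) = 641^321 mod 643 = 1, giving Legendre symbol 1.
Legendre symbol 1 ⇒ 643 is split.

p splits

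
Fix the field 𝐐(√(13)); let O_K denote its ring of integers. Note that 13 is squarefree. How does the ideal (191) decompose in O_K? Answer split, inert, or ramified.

d = 13 ≡ 1 (mod 4), so O_K = ℤ[(1+√13)/2] and disc(K) = d = 13.
disc(K) = 13 is not divisible by 191; 191 is unramified.
Compute (13/191) via Euler: 13^((191-1)/2) mod 191 = 1, so (13/191) = 1.
d is a quadratic residue mod p, hence 191 splits in O_K.

split — (191) = 𝔭₁𝔭₂ with 𝔭₁ ≠ 𝔭₂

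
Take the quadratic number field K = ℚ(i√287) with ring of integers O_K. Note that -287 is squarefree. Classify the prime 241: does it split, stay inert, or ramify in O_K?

Since -287 ≡ 1 mod 4, the ring of integers is ℤ[(1+√-287)/2] with discriminant -287.
disc(K) = -287 is not divisible by 241; 241 is unramified.
(-287/241) = 195^120 mod 241 = 240, giving Legendre symbol -1.
(-287/241) = -1, so 241 is inert.

remains prime (inert)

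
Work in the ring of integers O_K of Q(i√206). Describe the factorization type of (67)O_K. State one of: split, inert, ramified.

67 splits in O_K

-206 mod 4 = 2, hence disc K = 4·(-206) = -824 and O_K = ℤ[√-206].
Since gcd(67, -824) = 1 the prime 67 does not ramify.
Compute (-206/67) via Euler: 62^((67-1)/2) mod 67 = 1, so (-206/67) = 1.
Legendre symbol 1 ⇒ 67 is split.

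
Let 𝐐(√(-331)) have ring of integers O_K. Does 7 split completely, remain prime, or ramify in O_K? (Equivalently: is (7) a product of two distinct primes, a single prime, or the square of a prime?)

Since -331 ≡ 1 mod 4, the ring of integers is ℤ[(1+√-331)/2] with discriminant -331.
7 ∤ -331, so 7 is unramified.
Compute (-331/7) via Euler: 5^((7-1)/2) mod 7 = 6, so (-331/7) = -1.
Legendre symbol -1 ⇒ 7 is inert.

7 remains inert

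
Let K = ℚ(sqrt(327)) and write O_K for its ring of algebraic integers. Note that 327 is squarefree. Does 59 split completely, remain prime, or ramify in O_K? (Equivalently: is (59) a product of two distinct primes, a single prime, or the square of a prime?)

327 mod 4 = 3, hence disc K = 4·327 = 1308 and O_K = ℤ[√327].
disc(K) = 1308 is not divisible by 59; 59 is unramified.
(327/59) = 32^29 mod 59 = 58, giving Legendre symbol -1.
d is a non-residue mod p, hence 59 remains inert in O_K.

inert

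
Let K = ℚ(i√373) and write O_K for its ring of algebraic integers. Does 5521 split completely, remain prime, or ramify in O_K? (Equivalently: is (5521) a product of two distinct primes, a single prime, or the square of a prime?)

inert — (5521) stays prime in O_K

-373 mod 4 = 3, hence disc K = 4·(-373) = -1492 and O_K = ℤ[√-373].
disc(K) = -1492 is not divisible by 5521; 5521 is unramified.
(-373/5521) = 5148^2760 mod 5521 = 5520, giving Legendre symbol -1.
Legendre symbol -1 ⇒ 5521 is inert.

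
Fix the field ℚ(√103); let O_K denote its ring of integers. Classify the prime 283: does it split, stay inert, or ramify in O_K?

Since 103 ≢ 1 mod 4, the ring of integers is ℤ[√103] with discriminant 4·103 = 412.
disc(K) = 412 is not divisible by 283; 283 is unramified.
Euler's criterion: 103^141 mod 283 = 1. Thus (103|283) = 1.
d is a quadratic residue mod p, hence 283 splits in O_K.

split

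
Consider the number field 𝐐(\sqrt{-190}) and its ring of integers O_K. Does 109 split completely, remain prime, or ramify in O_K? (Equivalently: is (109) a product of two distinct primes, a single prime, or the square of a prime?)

splits completely

Since -190 ≢ 1 mod 4, the ring of integers is ℤ[√-190] with discriminant 4·(-190) = -760.
109 ∤ -760, so 109 is unramified.
(-190/109) = 28^54 mod 109 = 1, giving Legendre symbol 1.
d is a quadratic residue mod p, hence 109 splits in O_K.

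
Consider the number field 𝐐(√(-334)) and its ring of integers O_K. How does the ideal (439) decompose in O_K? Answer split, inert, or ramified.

inert

Since -334 ≢ 1 mod 4, the ring of integers is ℤ[√-334] with discriminant 4·(-334) = -1336.
Since gcd(439, -1336) = 1 the prime 439 does not ramify.
Legendre symbol by Euler's criterion: (-334/439) ≡ (-334)^219 ≡ 438 (mod 439), i.e. (-334/439) = -1.
Legendre symbol -1 ⇒ 439 is inert.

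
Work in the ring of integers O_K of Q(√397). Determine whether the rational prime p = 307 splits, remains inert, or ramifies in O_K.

307 splits in O_K

d = 397 ≡ 1 (mod 4), so O_K = ℤ[(1+√397)/2] and disc(K) = d = 397.
disc(K) = 397 is not divisible by 307; 307 is unramified.
Euler's criterion: 397^153 mod 307 = 1. Thus (397|307) = 1.
d is a quadratic residue mod p, hence 307 splits in O_K.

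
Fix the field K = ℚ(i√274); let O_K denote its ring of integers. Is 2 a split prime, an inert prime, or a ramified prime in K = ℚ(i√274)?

Since -274 ≢ 1 mod 4, the ring of integers is ℤ[√-274] with discriminant 4·(-274) = -1096.
disc(K) = -1096 = 2·(-548), so p = 2 is ramified.

ramified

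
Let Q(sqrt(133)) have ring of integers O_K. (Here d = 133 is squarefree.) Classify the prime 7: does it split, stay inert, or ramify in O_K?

Since 133 ≡ 1 mod 4, the ring of integers is ℤ[(1+√133)/2] with discriminant 133.
7 divides disc(K) = 133, so 7 ramifies.

p ramifies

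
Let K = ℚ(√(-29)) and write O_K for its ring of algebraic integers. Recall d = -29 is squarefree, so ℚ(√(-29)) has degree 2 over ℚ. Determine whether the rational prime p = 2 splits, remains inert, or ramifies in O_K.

2 is ramified

d = -29 ≡ 3 (mod 4), so O_K = ℤ[√-29] and disc(K) = 4d = -116.
disc(K) = -116 = 2·(-58), so p = 2 is ramified.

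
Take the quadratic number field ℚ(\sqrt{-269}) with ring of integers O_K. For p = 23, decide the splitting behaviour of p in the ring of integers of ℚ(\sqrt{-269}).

23 remains inert

Since -269 ≢ 1 mod 4, the ring of integers is ℤ[√-269] with discriminant 4·(-269) = -1076.
23 ∤ -1076, so 23 is unramified.
Legendre symbol by Euler's criterion: (-269/23) ≡ (-269)^11 ≡ 22 (mod 23), i.e. (-269/23) = -1.
Legendre symbol -1 ⇒ 23 is inert.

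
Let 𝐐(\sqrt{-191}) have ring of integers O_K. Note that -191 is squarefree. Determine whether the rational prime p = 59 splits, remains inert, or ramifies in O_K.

split

Since -191 ≡ 1 mod 4, the ring of integers is ℤ[(1+√-191)/2] with discriminant -191.
disc(K) = -191 is not divisible by 59; 59 is unramified.
Euler's criterion: (-191)^29 mod 59 = 1. Thus (-191|59) = 1.
Legendre symbol 1 ⇒ 59 is split.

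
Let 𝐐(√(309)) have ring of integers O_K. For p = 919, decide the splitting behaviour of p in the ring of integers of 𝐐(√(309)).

919 remains inert

309 mod 4 = 1, hence disc K = 309 and O_K = ℤ[(1+√309)/2].
919 ∤ 309, so 919 is unramified.
(309/919) = 309^459 mod 919 = 918, giving Legendre symbol -1.
d is a non-residue mod p, hence 919 remains inert in O_K.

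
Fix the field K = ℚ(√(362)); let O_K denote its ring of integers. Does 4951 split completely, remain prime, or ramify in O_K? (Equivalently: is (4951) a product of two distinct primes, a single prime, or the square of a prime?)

4951 splits in O_K

Since 362 ≢ 1 mod 4, the ring of integers is ℤ[√362] with discriminant 4·362 = 1448.
disc(K) = 1448 is not divisible by 4951; 4951 is unramified.
Euler's criterion: 362^2475 mod 4951 = 1. Thus (362|4951) = 1.
(362/4951) = 1, so 4951 splits.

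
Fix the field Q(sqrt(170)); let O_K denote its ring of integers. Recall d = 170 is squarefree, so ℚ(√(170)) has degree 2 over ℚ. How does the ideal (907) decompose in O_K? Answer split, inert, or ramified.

Since 170 ≢ 1 mod 4, the ring of integers is ℤ[√170] with discriminant 4·170 = 680.
907 ∤ 680, so 907 is unramified.
Euler's criterion: 170^453 mod 907 = 906. Thus (170|907) = -1.
Legendre symbol -1 ⇒ 907 is inert.

inert — (907) stays prime in O_K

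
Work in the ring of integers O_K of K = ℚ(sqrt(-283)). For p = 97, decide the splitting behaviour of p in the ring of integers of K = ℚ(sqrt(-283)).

-283 mod 4 = 1, hence disc K = -283 and O_K = ℤ[(1+√-283)/2].
disc(K) = -283 is not divisible by 97; 97 is unramified.
(-283/97) = 8^48 mod 97 = 1, giving Legendre symbol 1.
(-283/97) = 1, so 97 splits.

split — (97) = 𝔭₁𝔭₂ with 𝔭₁ ≠ 𝔭₂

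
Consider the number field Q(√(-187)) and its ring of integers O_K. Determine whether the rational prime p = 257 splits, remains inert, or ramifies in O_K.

-187 mod 4 = 1, hence disc K = -187 and O_K = ℤ[(1+√-187)/2].
257 ∤ -187, so 257 is unramified.
Compute (-187/257) via Euler: 70^((257-1)/2) mod 257 = 1, so (-187/257) = 1.
Legendre symbol 1 ⇒ 257 is split.

split — (257) = 𝔭₁𝔭₂ with 𝔭₁ ≠ 𝔭₂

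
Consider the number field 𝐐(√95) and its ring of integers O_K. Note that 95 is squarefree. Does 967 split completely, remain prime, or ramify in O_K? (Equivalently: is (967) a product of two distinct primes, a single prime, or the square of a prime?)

p splits

d = 95 ≡ 3 (mod 4), so O_K = ℤ[√95] and disc(K) = 4d = 380.
967 ∤ 380, so 967 is unramified.
Legendre symbol by Euler's criterion: (95/967) ≡ 95^483 ≡ 1 (mod 967), i.e. (95/967) = 1.
Legendre symbol 1 ⇒ 967 is split.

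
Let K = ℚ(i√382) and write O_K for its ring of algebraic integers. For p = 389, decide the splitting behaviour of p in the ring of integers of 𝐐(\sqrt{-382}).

389 splits in O_K

-382 mod 4 = 2, hence disc K = 4·(-382) = -1528 and O_K = ℤ[√-382].
Since gcd(389, -1528) = 1 the prime 389 does not ramify.
Euler's criterion: (-382)^194 mod 389 = 1. Thus (-382|389) = 1.
Legendre symbol 1 ⇒ 389 is split.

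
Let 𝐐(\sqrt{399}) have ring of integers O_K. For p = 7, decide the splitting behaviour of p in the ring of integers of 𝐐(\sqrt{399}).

7 is ramified

Since 399 ≢ 1 mod 4, the ring of integers is ℤ[√399] with discriminant 4·399 = 1596.
disc(K) = 1596 = 7·228, so p = 7 is ramified.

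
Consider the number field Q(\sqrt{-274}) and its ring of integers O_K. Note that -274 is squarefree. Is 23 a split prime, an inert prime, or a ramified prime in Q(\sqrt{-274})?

Since -274 ≢ 1 mod 4, the ring of integers is ℤ[√-274] with discriminant 4·(-274) = -1096.
Since gcd(23, -1096) = 1 the prime 23 does not ramify.
(-274/23) = 2^11 mod 23 = 1, giving Legendre symbol 1.
d is a quadratic residue mod p, hence 23 splits in O_K.

23 splits in O_K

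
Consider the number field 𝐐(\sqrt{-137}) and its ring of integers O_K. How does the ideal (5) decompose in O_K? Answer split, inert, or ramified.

p is inert

Since -137 ≢ 1 mod 4, the ring of integers is ℤ[√-137] with discriminant 4·(-137) = -548.
Since gcd(5, -548) = 1 the prime 5 does not ramify.
Legendre symbol by Euler's criterion: (-137/5) ≡ (-137)^2 ≡ 4 (mod 5), i.e. (-137/5) = -1.
d is a non-residue mod p, hence 5 remains inert in O_K.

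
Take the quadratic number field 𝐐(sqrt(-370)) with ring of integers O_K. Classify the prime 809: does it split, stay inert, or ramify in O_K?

inert — (809) stays prime in O_K

Since -370 ≢ 1 mod 4, the ring of integers is ℤ[√-370] with discriminant 4·(-370) = -1480.
Since gcd(809, -1480) = 1 the prime 809 does not ramify.
Legendre symbol by Euler's criterion: (-370/809) ≡ (-370)^404 ≡ 808 (mod 809), i.e. (-370/809) = -1.
(-370/809) = -1, so 809 is inert.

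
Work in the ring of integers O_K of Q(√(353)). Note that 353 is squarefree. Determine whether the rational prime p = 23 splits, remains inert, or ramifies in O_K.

split

Since 353 ≡ 1 mod 4, the ring of integers is ℤ[(1+√353)/2] with discriminant 353.
disc(K) = 353 is not divisible by 23; 23 is unramified.
Compute (353/23) via Euler: 8^((23-1)/2) mod 23 = 1, so (353/23) = 1.
(353/23) = 1, so 23 splits.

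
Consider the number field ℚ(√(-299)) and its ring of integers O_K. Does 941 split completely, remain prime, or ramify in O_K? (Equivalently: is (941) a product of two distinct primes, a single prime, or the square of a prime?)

d = -299 ≡ 1 (mod 4), so O_K = ℤ[(1+√-299)/2] and disc(K) = d = -299.
disc(K) = -299 is not divisible by 941; 941 is unramified.
(-299/941) = 642^470 mod 941 = 1, giving Legendre symbol 1.
Legendre symbol 1 ⇒ 941 is split.

941 splits in O_K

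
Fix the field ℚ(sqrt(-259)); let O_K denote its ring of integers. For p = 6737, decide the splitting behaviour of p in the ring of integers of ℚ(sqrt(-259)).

-259 mod 4 = 1, hence disc K = -259 and O_K = ℤ[(1+√-259)/2].
disc(K) = -259 is not divisible by 6737; 6737 is unramified.
Euler's criterion: (-259)^3368 mod 6737 = 6736. Thus (-259|6737) = -1.
d is a non-residue mod p, hence 6737 remains inert in O_K.

remains prime (inert)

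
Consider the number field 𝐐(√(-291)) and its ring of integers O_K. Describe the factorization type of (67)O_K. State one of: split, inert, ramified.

Since -291 ≡ 1 mod 4, the ring of integers is ℤ[(1+√-291)/2] with discriminant -291.
67 ∤ -291, so 67 is unramified.
Euler's criterion: (-291)^33 mod 67 = 66. Thus (-291|67) = -1.
d is a non-residue mod p, hence 67 remains inert in O_K.

p is inert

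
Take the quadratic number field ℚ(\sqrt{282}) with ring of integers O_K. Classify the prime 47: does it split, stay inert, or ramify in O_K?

ramified — (47) = 𝔭²

Since 282 ≢ 1 mod 4, the ring of integers is ℤ[√282] with discriminant 4·282 = 1128.
disc(K) = 1128 = 47·24, so p = 47 is ramified.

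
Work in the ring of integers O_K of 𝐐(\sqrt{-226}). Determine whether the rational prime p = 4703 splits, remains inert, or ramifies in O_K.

split — (4703) = 𝔭₁𝔭₂ with 𝔭₁ ≠ 𝔭₂

Since -226 ≢ 1 mod 4, the ring of integers is ℤ[√-226] with discriminant 4·(-226) = -904.
Since gcd(4703, -904) = 1 the prime 4703 does not ramify.
Euler's criterion: (-226)^2351 mod 4703 = 1. Thus (-226|4703) = 1.
Legendre symbol 1 ⇒ 4703 is split.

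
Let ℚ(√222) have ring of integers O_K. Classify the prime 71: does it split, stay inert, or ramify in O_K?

71 splits in O_K

222 mod 4 = 2, hence disc K = 4·222 = 888 and O_K = ℤ[√222].
71 ∤ 888, so 71 is unramified.
(222/71) = 9^35 mod 71 = 1, giving Legendre symbol 1.
d is a quadratic residue mod p, hence 71 splits in O_K.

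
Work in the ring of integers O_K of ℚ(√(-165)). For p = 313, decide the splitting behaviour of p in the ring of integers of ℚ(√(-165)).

remains prime (inert)

d = -165 ≡ 3 (mod 4), so O_K = ℤ[√-165] and disc(K) = 4d = -660.
disc(K) = -660 is not divisible by 313; 313 is unramified.
(-165/313) = 148^156 mod 313 = 312, giving Legendre symbol -1.
(-165/313) = -1, so 313 is inert.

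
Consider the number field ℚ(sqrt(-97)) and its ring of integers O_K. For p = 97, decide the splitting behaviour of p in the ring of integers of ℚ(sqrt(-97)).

ramified — (97) = 𝔭²

d = -97 ≡ 3 (mod 4), so O_K = ℤ[√-97] and disc(K) = 4d = -388.
97 divides disc(K) = -388, so 97 ramifies.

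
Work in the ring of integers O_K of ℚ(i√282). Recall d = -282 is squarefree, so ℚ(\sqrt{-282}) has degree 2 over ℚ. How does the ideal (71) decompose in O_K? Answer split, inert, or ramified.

split — (71) = 𝔭₁𝔭₂ with 𝔭₁ ≠ 𝔭₂

-282 mod 4 = 2, hence disc K = 4·(-282) = -1128 and O_K = ℤ[√-282].
disc(K) = -1128 is not divisible by 71; 71 is unramified.
(-282/71) = 2^35 mod 71 = 1, giving Legendre symbol 1.
Legendre symbol 1 ⇒ 71 is split.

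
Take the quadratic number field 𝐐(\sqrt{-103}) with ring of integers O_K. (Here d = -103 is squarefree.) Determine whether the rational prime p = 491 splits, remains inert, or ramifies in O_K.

splits completely

-103 mod 4 = 1, hence disc K = -103 and O_K = ℤ[(1+√-103)/2].
disc(K) = -103 is not divisible by 491; 491 is unramified.
Euler's criterion: (-103)^245 mod 491 = 1. Thus (-103|491) = 1.
d is a quadratic residue mod p, hence 491 splits in O_K.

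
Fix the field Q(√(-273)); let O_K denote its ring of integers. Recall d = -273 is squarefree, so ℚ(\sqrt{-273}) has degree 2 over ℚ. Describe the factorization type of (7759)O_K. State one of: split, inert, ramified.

d = -273 ≡ 3 (mod 4), so O_K = ℤ[√-273] and disc(K) = 4d = -1092.
Since gcd(7759, -1092) = 1 the prime 7759 does not ramify.
Compute (-273/7759) via Euler: 7486^((7759-1)/2) mod 7759 = 7758, so (-273/7759) = -1.
Legendre symbol -1 ⇒ 7759 is inert.

7759 remains inert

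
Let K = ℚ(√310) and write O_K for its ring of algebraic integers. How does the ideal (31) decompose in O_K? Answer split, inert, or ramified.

ramifies in O_K

310 mod 4 = 2, hence disc K = 4·310 = 1240 and O_K = ℤ[√310].
Ramification test: 31 | 1240. The prime 31 ramifies in K.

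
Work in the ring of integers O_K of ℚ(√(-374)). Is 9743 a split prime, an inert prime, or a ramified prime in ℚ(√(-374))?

inert — (9743) stays prime in O_K

Since -374 ≢ 1 mod 4, the ring of integers is ℤ[√-374] with discriminant 4·(-374) = -1496.
9743 ∤ -1496, so 9743 is unramified.
Compute (-374/9743) via Euler: 9369^((9743-1)/2) mod 9743 = 9742, so (-374/9743) = -1.
(-374/9743) = -1, so 9743 is inert.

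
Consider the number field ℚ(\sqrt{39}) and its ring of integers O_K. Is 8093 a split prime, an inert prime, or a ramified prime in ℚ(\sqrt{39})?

p splits

39 mod 4 = 3, hence disc K = 4·39 = 156 and O_K = ℤ[√39].
Since gcd(8093, 156) = 1 the prime 8093 does not ramify.
(39/8093) = 39^4046 mod 8093 = 1, giving Legendre symbol 1.
(39/8093) = 1, so 8093 splits.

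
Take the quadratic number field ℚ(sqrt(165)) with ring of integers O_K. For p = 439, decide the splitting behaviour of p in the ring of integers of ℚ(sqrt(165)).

d = 165 ≡ 1 (mod 4), so O_K = ℤ[(1+√165)/2] and disc(K) = d = 165.
439 ∤ 165, so 439 is unramified.
(165/439) = 165^219 mod 439 = 438, giving Legendre symbol -1.
d is a non-residue mod p, hence 439 remains inert in O_K.

p is inert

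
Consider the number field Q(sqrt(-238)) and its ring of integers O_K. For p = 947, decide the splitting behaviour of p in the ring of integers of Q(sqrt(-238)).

splits completely

d = -238 ≡ 2 (mod 4), so O_K = ℤ[√-238] and disc(K) = 4d = -952.
Since gcd(947, -952) = 1 the prime 947 does not ramify.
(-238/947) = 709^473 mod 947 = 1, giving Legendre symbol 1.
d is a quadratic residue mod p, hence 947 splits in O_K.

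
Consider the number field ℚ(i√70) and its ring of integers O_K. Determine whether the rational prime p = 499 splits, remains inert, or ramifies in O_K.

-70 mod 4 = 2, hence disc K = 4·(-70) = -280 and O_K = ℤ[√-70].
disc(K) = -280 is not divisible by 499; 499 is unramified.
(-70/499) = 429^249 mod 499 = 498, giving Legendre symbol -1.
(-70/499) = -1, so 499 is inert.

remains prime (inert)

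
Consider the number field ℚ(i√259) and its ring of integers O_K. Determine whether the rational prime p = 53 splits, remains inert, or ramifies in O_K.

split

d = -259 ≡ 1 (mod 4), so O_K = ℤ[(1+√-259)/2] and disc(K) = d = -259.
Since gcd(53, -259) = 1 the prime 53 does not ramify.
(-259/53) = 6^26 mod 53 = 1, giving Legendre symbol 1.
d is a quadratic residue mod p, hence 53 splits in O_K.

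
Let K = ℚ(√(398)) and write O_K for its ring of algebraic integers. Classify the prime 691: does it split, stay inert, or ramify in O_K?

splits completely

d = 398 ≡ 2 (mod 4), so O_K = ℤ[√398] and disc(K) = 4d = 1592.
Since gcd(691, 1592) = 1 the prime 691 does not ramify.
Euler's criterion: 398^345 mod 691 = 1. Thus (398|691) = 1.
d is a quadratic residue mod p, hence 691 splits in O_K.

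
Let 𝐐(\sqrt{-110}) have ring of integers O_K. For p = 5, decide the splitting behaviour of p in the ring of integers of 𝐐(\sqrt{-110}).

-110 mod 4 = 2, hence disc K = 4·(-110) = -440 and O_K = ℤ[√-110].
5 divides disc(K) = -440, so 5 ramifies.

ramifies in O_K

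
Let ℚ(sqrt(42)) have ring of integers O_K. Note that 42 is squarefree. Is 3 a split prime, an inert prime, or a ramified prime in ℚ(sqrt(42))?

d = 42 ≡ 2 (mod 4), so O_K = ℤ[√42] and disc(K) = 4d = 168.
disc(K) = 168 = 3·56, so p = 3 is ramified.

ramified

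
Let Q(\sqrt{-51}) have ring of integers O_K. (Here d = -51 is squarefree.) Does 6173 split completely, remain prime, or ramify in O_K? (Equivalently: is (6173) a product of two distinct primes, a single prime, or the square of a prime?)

d = -51 ≡ 1 (mod 4), so O_K = ℤ[(1+√-51)/2] and disc(K) = d = -51.
Since gcd(6173, -51) = 1 the prime 6173 does not ramify.
Legendre symbol by Euler's criterion: (-51/6173) ≡ (-51)^3086 ≡ 6172 (mod 6173), i.e. (-51/6173) = -1.
d is a non-residue mod p, hence 6173 remains inert in O_K.

6173 remains inert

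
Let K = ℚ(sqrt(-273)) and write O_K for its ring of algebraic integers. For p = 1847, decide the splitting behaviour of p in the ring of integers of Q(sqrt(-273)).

p is inert

d = -273 ≡ 3 (mod 4), so O_K = ℤ[√-273] and disc(K) = 4d = -1092.
Since gcd(1847, -1092) = 1 the prime 1847 does not ramify.
Compute (-273/1847) via Euler: 1574^((1847-1)/2) mod 1847 = 1846, so (-273/1847) = -1.
d is a non-residue mod p, hence 1847 remains inert in O_K.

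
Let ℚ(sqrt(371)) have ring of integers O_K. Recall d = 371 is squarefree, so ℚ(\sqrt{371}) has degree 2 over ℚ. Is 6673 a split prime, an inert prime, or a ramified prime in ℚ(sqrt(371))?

inert — (6673) stays prime in O_K

d = 371 ≡ 3 (mod 4), so O_K = ℤ[√371] and disc(K) = 4d = 1484.
6673 ∤ 1484, so 6673 is unramified.
Compute (371/6673) via Euler: 371^((6673-1)/2) mod 6673 = 6672, so (371/6673) = -1.
Legendre symbol -1 ⇒ 6673 is inert.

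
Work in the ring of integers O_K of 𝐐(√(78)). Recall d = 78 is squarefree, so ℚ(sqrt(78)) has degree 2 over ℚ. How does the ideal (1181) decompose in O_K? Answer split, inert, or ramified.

p is inert

Since 78 ≢ 1 mod 4, the ring of integers is ℤ[√78] with discriminant 4·78 = 312.
1181 ∤ 312, so 1181 is unramified.
Compute (78/1181) via Euler: 78^((1181-1)/2) mod 1181 = 1180, so (78/1181) = -1.
Legendre symbol -1 ⇒ 1181 is inert.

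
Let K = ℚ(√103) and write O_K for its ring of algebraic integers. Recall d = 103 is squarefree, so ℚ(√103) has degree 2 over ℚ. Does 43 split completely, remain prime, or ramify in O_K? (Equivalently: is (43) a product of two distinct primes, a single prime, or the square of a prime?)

d = 103 ≡ 3 (mod 4), so O_K = ℤ[√103] and disc(K) = 4d = 412.
disc(K) = 412 is not divisible by 43; 43 is unramified.
Legendre symbol by Euler's criterion: (103/43) ≡ 103^21 ≡ 1 (mod 43), i.e. (103/43) = 1.
Legendre symbol 1 ⇒ 43 is split.

split — (43) = 𝔭₁𝔭₂ with 𝔭₁ ≠ 𝔭₂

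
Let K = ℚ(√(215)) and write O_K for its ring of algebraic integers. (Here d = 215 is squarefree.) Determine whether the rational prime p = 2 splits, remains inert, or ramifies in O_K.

d = 215 ≡ 3 (mod 4), so O_K = ℤ[√215] and disc(K) = 4d = 860.
2 divides disc(K) = 860, so 2 ramifies.

ramified — (2) = 𝔭²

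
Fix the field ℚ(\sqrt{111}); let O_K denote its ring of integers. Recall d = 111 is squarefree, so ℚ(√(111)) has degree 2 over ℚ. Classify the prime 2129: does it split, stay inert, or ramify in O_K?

split — (2129) = 𝔭₁𝔭₂ with 𝔭₁ ≠ 𝔭₂

d = 111 ≡ 3 (mod 4), so O_K = ℤ[√111] and disc(K) = 4d = 444.
2129 ∤ 444, so 2129 is unramified.
Legendre symbol by Euler's criterion: (111/2129) ≡ 111^1064 ≡ 1 (mod 2129), i.e. (111/2129) = 1.
d is a quadratic residue mod p, hence 2129 splits in O_K.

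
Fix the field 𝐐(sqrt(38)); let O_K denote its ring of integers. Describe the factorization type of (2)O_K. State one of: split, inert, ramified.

ramified

Since 38 ≢ 1 mod 4, the ring of integers is ℤ[√38] with discriminant 4·38 = 152.
disc(K) = 152 = 2·76, so p = 2 is ramified.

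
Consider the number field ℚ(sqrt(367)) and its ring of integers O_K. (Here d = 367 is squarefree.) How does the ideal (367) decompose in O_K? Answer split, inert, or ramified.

d = 367 ≡ 3 (mod 4), so O_K = ℤ[√367] and disc(K) = 4d = 1468.
Ramification test: 367 | 1468. The prime 367 ramifies in K.

ramified — (367) = 𝔭²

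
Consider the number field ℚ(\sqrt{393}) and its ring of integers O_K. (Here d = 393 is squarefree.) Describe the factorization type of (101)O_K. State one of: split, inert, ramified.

Since 393 ≡ 1 mod 4, the ring of integers is ℤ[(1+√393)/2] with discriminant 393.
disc(K) = 393 is not divisible by 101; 101 is unramified.
Legendre symbol by Euler's criterion: (393/101) ≡ 393^50 ≡ 100 (mod 101), i.e. (393/101) = -1.
d is a non-residue mod p, hence 101 remains inert in O_K.

p is inert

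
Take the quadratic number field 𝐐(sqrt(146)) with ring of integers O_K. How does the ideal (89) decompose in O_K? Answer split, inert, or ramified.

split

d = 146 ≡ 2 (mod 4), so O_K = ℤ[√146] and disc(K) = 4d = 584.
Since gcd(89, 584) = 1 the prime 89 does not ramify.
Euler's criterion: 146^44 mod 89 = 1. Thus (146|89) = 1.
(146/89) = 1, so 89 splits.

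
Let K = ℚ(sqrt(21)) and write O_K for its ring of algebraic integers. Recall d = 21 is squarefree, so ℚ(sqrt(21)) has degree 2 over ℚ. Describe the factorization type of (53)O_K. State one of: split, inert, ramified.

d = 21 ≡ 1 (mod 4), so O_K = ℤ[(1+√21)/2] and disc(K) = d = 21.
disc(K) = 21 is not divisible by 53; 53 is unramified.
Legendre symbol by Euler's criterion: (21/53) ≡ 21^26 ≡ 52 (mod 53), i.e. (21/53) = -1.
d is a non-residue mod p, hence 53 remains inert in O_K.

inert — (53) stays prime in O_K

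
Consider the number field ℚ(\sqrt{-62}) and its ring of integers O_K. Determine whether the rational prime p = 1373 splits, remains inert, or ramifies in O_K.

Since -62 ≢ 1 mod 4, the ring of integers is ℤ[√-62] with discriminant 4·(-62) = -248.
disc(K) = -248 is not divisible by 1373; 1373 is unramified.
Compute (-62/1373) via Euler: 1311^((1373-1)/2) mod 1373 = 1372, so (-62/1373) = -1.
d is a non-residue mod p, hence 1373 remains inert in O_K.

inert — (1373) stays prime in O_K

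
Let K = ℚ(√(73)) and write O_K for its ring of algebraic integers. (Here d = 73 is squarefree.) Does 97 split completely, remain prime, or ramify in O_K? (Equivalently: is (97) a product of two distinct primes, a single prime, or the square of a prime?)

Since 73 ≡ 1 mod 4, the ring of integers is ℤ[(1+√73)/2] with discriminant 73.
Since gcd(97, 73) = 1 the prime 97 does not ramify.
Euler's criterion: 73^48 mod 97 = 1. Thus (73|97) = 1.
(73/97) = 1, so 97 splits.

97 splits in O_K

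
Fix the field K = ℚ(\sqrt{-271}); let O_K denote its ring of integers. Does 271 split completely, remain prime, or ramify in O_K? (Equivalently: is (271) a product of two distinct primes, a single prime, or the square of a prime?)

-271 mod 4 = 1, hence disc K = -271 and O_K = ℤ[(1+√-271)/2].
Ramification test: 271 | -271. The prime 271 ramifies in K.

ramified — (271) = 𝔭²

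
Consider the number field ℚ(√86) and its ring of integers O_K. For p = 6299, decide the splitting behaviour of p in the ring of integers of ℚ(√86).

86 mod 4 = 2, hence disc K = 4·86 = 344 and O_K = ℤ[√86].
6299 ∤ 344, so 6299 is unramified.
Compute (86/6299) via Euler: 86^((6299-1)/2) mod 6299 = 1, so (86/6299) = 1.
(86/6299) = 1, so 6299 splits.

splits completely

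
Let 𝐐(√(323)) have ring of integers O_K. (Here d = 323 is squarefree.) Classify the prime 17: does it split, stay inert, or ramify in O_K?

ramifies in O_K

d = 323 ≡ 3 (mod 4), so O_K = ℤ[√323] and disc(K) = 4d = 1292.
disc(K) = 1292 = 17·76, so p = 17 is ramified.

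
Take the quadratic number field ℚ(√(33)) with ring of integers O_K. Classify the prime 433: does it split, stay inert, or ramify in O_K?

33 mod 4 = 1, hence disc K = 33 and O_K = ℤ[(1+√33)/2].
Since gcd(433, 33) = 1 the prime 433 does not ramify.
Legendre symbol by Euler's criterion: (33/433) ≡ 33^216 ≡ 1 (mod 433), i.e. (33/433) = 1.
d is a quadratic residue mod p, hence 433 splits in O_K.

split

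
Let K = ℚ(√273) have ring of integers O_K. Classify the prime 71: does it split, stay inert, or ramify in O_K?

split

d = 273 ≡ 1 (mod 4), so O_K = ℤ[(1+√273)/2] and disc(K) = d = 273.
71 ∤ 273, so 71 is unramified.
Compute (273/71) via Euler: 60^((71-1)/2) mod 71 = 1, so (273/71) = 1.
Legendre symbol 1 ⇒ 71 is split.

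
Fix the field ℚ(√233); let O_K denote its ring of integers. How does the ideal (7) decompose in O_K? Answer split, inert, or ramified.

d = 233 ≡ 1 (mod 4), so O_K = ℤ[(1+√233)/2] and disc(K) = d = 233.
7 ∤ 233, so 7 is unramified.
Legendre symbol by Euler's criterion: (233/7) ≡ 233^3 ≡ 1 (mod 7), i.e. (233/7) = 1.
Legendre symbol 1 ⇒ 7 is split.

p splits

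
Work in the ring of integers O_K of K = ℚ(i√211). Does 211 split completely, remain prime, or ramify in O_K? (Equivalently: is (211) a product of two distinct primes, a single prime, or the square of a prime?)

ramifies in O_K

Since -211 ≡ 1 mod 4, the ring of integers is ℤ[(1+√-211)/2] with discriminant -211.
disc(K) = -211 = 211·(-1), so p = 211 is ramified.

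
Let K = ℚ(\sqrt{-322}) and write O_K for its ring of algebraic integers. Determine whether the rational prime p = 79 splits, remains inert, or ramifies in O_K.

Since -322 ≢ 1 mod 4, the ring of integers is ℤ[√-322] with discriminant 4·(-322) = -1288.
79 ∤ -1288, so 79 is unramified.
Euler's criterion: (-322)^39 mod 79 = 1. Thus (-322|79) = 1.
Legendre symbol 1 ⇒ 79 is split.

split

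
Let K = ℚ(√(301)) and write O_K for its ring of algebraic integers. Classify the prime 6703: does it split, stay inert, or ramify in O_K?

6703 splits in O_K

301 mod 4 = 1, hence disc K = 301 and O_K = ℤ[(1+√301)/2].
6703 ∤ 301, so 6703 is unramified.
Compute (301/6703) via Euler: 301^((6703-1)/2) mod 6703 = 1, so (301/6703) = 1.
Legendre symbol 1 ⇒ 6703 is split.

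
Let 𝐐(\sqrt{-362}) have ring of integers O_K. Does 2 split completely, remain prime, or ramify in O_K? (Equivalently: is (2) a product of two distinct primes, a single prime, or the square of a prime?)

-362 mod 4 = 2, hence disc K = 4·(-362) = -1448 and O_K = ℤ[√-362].
disc(K) = -1448 = 2·(-724), so p = 2 is ramified.

ramifies in O_K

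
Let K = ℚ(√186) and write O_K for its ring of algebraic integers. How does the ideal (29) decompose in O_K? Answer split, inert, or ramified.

inert

Since 186 ≢ 1 mod 4, the ring of integers is ℤ[√186] with discriminant 4·186 = 744.
Since gcd(29, 744) = 1 the prime 29 does not ramify.
Compute (186/29) via Euler: 12^((29-1)/2) mod 29 = 28, so (186/29) = -1.
Legendre symbol -1 ⇒ 29 is inert.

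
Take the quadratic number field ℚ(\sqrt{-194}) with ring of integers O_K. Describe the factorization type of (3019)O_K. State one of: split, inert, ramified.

splits completely

d = -194 ≡ 2 (mod 4), so O_K = ℤ[√-194] and disc(K) = 4d = -776.
3019 ∤ -776, so 3019 is unramified.
(-194/3019) = 2825^1509 mod 3019 = 1, giving Legendre symbol 1.
Legendre symbol 1 ⇒ 3019 is split.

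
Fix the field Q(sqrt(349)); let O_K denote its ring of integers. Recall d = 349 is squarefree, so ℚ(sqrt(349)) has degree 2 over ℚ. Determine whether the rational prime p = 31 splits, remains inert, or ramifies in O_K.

Since 349 ≡ 1 mod 4, the ring of integers is ℤ[(1+√349)/2] with discriminant 349.
Since gcd(31, 349) = 1 the prime 31 does not ramify.
Compute (349/31) via Euler: 8^((31-1)/2) mod 31 = 1, so (349/31) = 1.
Legendre symbol 1 ⇒ 31 is split.

p splits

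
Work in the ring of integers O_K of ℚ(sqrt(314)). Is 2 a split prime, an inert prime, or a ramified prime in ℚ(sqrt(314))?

d = 314 ≡ 2 (mod 4), so O_K = ℤ[√314] and disc(K) = 4d = 1256.
2 divides disc(K) = 1256, so 2 ramifies.

ramified — (2) = 𝔭²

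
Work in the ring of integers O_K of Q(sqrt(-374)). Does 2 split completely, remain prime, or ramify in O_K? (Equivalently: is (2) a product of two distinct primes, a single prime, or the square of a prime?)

d = -374 ≡ 2 (mod 4), so O_K = ℤ[√-374] and disc(K) = 4d = -1496.
Ramification test: 2 | -1496. The prime 2 ramifies in K.

ramified — (2) = 𝔭²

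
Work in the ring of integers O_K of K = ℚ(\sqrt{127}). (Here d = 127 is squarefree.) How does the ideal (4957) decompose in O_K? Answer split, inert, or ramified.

4957 splits in O_K

127 mod 4 = 3, hence disc K = 4·127 = 508 and O_K = ℤ[√127].
disc(K) = 508 is not divisible by 4957; 4957 is unramified.
(127/4957) = 127^2478 mod 4957 = 1, giving Legendre symbol 1.
d is a quadratic residue mod p, hence 4957 splits in O_K.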